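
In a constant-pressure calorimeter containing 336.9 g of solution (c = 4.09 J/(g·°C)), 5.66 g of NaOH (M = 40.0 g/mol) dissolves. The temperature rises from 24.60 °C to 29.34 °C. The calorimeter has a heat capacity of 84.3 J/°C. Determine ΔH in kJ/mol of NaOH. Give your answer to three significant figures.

|ΔT| = |29.34 − 24.60| = 4.74 °C
|q_surr| = (336.9 × 4.09 + 84.3) × 4.74 = 1462.221 × 4.74 = 6931 J
n(NaOH) = 5.66 / 40.0 = 0.1415 mol
Temperature rose, so q_rxn = −|q_surr| = -6.931 kJ
ΔH = q_rxn / n = -48.98 kJ/mol

ΔH = -49.0 kJ/mol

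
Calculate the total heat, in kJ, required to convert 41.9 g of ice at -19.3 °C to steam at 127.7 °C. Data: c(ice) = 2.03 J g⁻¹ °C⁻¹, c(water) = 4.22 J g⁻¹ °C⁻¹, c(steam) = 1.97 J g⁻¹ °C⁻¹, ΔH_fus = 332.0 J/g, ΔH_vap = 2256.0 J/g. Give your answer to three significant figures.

q1 (heat ice -19.3→0.0 °C): 41.9 × 2.03 × 19.3 = 1642 J
q2 (melt at 0 °C): 41.9 × 332.0 = 13911 J
q3 (heat water 0.0→100.0 °C): 41.9 × 4.22 × 100.0 = 17682 J
q4 (vaporize at 100 °C): 41.9 × 2256.0 = 94526 J
q5 (heat steam 100.0→127.7 °C): 41.9 × 1.97 × 27.7 = 2286 J
Total: 1642 + 13911 + 17682 + 94526 + 2286 = 130047 J = 130 kJ

q = 130 kJ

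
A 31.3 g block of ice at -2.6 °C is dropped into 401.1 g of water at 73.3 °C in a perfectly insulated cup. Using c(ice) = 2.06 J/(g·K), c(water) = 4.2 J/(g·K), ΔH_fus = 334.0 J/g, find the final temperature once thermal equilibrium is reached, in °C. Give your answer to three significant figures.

T_f = 62.1 °C

Heat to bring ice to 0 °C and melt it: q₁ = 31.3×2.06×2.6 + 31.3×334.0 = 10622 J
Heat the water can supply cooling to 0 °C: 401.1×4.2×73.3 = 123483 J > q₁, so all ice melts.
Energy balance: 401.1×4.2×(73.3 − T) = 10622 + 31.3×4.2×(T − 0)
1684.62(73.3 − T) = 10622 + 131.46 T
123483 − 10622 = 1816.08 T
T = 112861 / 1816.08 = 62.145 °C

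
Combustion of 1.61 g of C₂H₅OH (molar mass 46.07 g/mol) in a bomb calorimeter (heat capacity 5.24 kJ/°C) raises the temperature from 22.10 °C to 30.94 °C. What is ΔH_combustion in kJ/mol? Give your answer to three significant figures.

ΔH = -1330 kJ/mol

ΔT = 30.94 − 22.10 = 8.84 °C
q_cal = C_cal × ΔT = 5.24 × 8.84 = 46.3216 kJ
n = 1.61 / 46.07 = 0.03495 mol
q_rxn = −q_cal = -46.3216 kJ
ΔH = -46.3216 / 0.03495 = -1325 kJ/mol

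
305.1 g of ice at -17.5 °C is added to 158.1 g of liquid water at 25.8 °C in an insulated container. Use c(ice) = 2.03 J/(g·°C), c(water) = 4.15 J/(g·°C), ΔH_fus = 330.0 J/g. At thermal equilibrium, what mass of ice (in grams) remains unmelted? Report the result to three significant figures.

m_ice remaining = 287 g

Heat to warm all ice to 0 °C: 305.1×2.03×17.5 = 10839 J
Heat released by water cooling to 0 °C: 158.1×4.15×25.8 = 16928 J
16928 J < 10839 + 305.1×330.0 = 111522 J, so not all ice melts; final T = 0 °C.
Heat left for melting: 16928 − 10839 = 6089 J
Mass melted = 6089 / 330.0 = 18.45 g
Ice remaining = 305.1 − 18.45 = 286.65 g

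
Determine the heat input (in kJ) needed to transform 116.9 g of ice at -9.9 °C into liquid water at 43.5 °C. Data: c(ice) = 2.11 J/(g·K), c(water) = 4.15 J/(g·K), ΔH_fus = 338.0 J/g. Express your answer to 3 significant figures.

q1 (heat ice -9.9→0.0 °C): 116.9 × 2.11 × 9.9 = 2442 J
q2 (melt at 0 °C): 116.9 × 338.0 = 39512 J
q3 (heat water 0.0→43.5 °C): 116.9 × 4.15 × 43.5 = 21103 J
Total: 2442 + 39512 + 21103 = 63057 J = 63.1 kJ

q = 63.1 kJ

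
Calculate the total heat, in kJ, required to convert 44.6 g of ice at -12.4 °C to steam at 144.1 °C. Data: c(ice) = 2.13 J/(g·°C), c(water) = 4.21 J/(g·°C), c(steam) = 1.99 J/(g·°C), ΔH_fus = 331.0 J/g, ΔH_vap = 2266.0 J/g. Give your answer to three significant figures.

q1 (heat ice -12.4→0.0 °C): 44.6 × 2.13 × 12.4 = 1178 J
q2 (melt at 0 °C): 44.6 × 331.0 = 14763 J
q3 (heat water 0.0→100.0 °C): 44.6 × 4.21 × 100.0 = 18777 J
q4 (vaporize at 100 °C): 44.6 × 2266.0 = 101064 J
q5 (heat steam 100.0→144.1 °C): 44.6 × 1.99 × 44.1 = 3914 J
Total: 1178 + 14763 + 18777 + 101064 + 3914 = 139696 J = 140 kJ

q = 140 kJ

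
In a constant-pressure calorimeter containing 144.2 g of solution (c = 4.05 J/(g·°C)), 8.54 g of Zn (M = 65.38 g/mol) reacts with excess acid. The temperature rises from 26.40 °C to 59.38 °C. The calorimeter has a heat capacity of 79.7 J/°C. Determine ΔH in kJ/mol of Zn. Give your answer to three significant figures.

ΔH = -168 kJ/mol

|ΔT| = |59.38 − 26.40| = 32.98 °C
|q_surr| = (144.2 × 4.05 + 79.7) × 32.98 = 663.71 × 32.98 = 21890 J
n(Zn) = 8.54 / 65.38 = 0.1306 mol
Temperature rose, so q_rxn = −|q_surr| = -21.89 kJ
ΔH = q_rxn / n = -167.6 kJ/mol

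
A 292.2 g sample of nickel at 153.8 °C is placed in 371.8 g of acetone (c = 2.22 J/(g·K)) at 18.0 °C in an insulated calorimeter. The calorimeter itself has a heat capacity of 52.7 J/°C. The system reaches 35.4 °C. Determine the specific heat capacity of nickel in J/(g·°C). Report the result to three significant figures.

c = 0.442 J/(g·°C)

q_gained = (371.8 × 2.22 + 52.7) × (35.4 − 18.0) = 15280 J
q_lost = 292.2 × c × (153.8 − 35.4) = 34596.48 c
Set equal: c = 15280 / 34596.48 = 0.442 J/(g·°C)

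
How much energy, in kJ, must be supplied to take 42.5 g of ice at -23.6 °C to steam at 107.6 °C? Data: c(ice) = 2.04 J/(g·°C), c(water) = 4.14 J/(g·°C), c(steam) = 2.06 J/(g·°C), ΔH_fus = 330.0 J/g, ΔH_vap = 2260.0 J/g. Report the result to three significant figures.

q1 (heat ice -23.6→0.0 °C): 42.5 × 2.04 × 23.6 = 2046 J
q2 (melt at 0 °C): 42.5 × 330.0 = 14025 J
q3 (heat water 0.0→100.0 °C): 42.5 × 4.14 × 100.0 = 17595 J
q4 (vaporize at 100 °C): 42.5 × 2260.0 = 96050 J
q5 (heat steam 100.0→107.6 °C): 42.5 × 2.06 × 7.6 = 665 J
Total: 2046 + 14025 + 17595 + 96050 + 665 = 130381 J = 130 kJ

q = 130 kJ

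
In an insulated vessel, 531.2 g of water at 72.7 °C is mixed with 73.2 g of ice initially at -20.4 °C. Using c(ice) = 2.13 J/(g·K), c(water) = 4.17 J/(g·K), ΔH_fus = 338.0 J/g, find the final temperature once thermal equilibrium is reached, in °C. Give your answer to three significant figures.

T_f = 52.8 °C

Heat to bring ice to 0 °C and melt it: q₁ = 73.2×2.13×20.4 + 73.2×338.0 = 27922 J
Heat the water can supply cooling to 0 °C: 531.2×4.17×72.7 = 161038 J > q₁, so all ice melts.
Energy balance: 531.2×4.17×(72.7 − T) = 27922 + 73.2×4.17×(T − 0)
2215.104(72.7 − T) = 27922 + 305.244 T
161038 − 27922 = 2520.348 T
T = 133116 / 2520.348 = 52.82 °C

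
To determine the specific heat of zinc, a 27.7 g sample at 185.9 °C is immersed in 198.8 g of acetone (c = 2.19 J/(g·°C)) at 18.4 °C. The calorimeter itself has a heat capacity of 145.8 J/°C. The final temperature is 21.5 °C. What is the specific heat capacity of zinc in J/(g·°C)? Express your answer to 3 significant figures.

q_gained = (198.8 × 2.19 + 145.8) × (21.5 − 18.4) = 1802 J
q_lost = 27.7 × c × (185.9 − 21.5) = 4553.88 c
Set equal: c = 1802 / 4553.88 = 0.396 J/(g·°C)

c = 0.396 J/(g·°C)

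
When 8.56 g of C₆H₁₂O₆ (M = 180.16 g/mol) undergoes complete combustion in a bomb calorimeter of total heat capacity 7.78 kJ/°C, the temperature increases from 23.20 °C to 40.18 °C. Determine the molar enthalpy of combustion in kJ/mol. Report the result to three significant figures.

ΔT = 40.18 − 23.20 = 16.98 °C
q_cal = C_cal × ΔT = 7.78 × 16.98 = 132.1044 kJ
n = 8.56 / 180.16 = 0.04751 mol
q_rxn = −q_cal = -132.1044 kJ
ΔH = -132.1044 / 0.04751 = -2781 kJ/mol

ΔH = -2780 kJ/mol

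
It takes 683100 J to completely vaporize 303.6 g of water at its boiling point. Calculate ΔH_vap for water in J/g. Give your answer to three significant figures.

ΔH_vap = 2250 J/g

ΔH_vap = q / m = 683100 / 303.6 = 2250 J/g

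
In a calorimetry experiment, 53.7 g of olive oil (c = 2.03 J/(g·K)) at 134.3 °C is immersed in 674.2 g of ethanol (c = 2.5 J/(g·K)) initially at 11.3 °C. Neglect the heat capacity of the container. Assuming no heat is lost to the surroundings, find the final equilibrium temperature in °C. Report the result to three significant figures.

Heat lost by olive oil = heat gained by ethanol.
(53.7)(2.03)(134.3 − T) = (674.2)(2.5)(T − 11.3)
109.011 (134.3 − T) = 1685.5 (T − 11.3)
14640 − 109.011 T = 1685.5 T − 19046
33686 = 1794.511 T
T = 18.77 °C

T_f = 18.8 °C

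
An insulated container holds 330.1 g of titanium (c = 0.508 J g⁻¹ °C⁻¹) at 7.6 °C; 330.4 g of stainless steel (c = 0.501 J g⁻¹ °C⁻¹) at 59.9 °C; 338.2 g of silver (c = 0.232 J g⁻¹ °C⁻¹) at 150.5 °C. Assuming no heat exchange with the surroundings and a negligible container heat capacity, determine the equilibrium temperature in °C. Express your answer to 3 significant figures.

T_f = 55.9 °C

Σ mᵢcᵢ(T − Tᵢ) = 0  ⇒  T = Σ mᵢcᵢTᵢ / Σ mᵢcᵢ
Σ mᵢcᵢ = 330.1×0.508 + 330.4×0.501 + 338.2×0.232 = 411.6836
Σ mᵢcᵢTᵢ = 167.6908×7.6 + 165.5304×59.9 + 78.4624×150.5 = 22998
T = 22998 / 411.6836 = 55.86 °C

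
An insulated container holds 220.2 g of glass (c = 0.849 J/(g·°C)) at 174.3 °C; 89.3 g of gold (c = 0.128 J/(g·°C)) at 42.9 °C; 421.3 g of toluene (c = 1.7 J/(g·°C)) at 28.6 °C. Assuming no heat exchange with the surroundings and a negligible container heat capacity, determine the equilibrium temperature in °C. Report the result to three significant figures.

T_f = 58.6 °C

Σ mᵢcᵢ(T − Tᵢ) = 0  ⇒  T = Σ mᵢcᵢTᵢ / Σ mᵢcᵢ
Σ mᵢcᵢ = 220.2×0.849 + 89.3×0.128 + 421.3×1.7 = 914.5902
Σ mᵢcᵢTᵢ = 186.9498×174.3 + 11.4304×42.9 + 716.21×28.6 = 53559
T = 53559 / 914.5902 = 58.56 °C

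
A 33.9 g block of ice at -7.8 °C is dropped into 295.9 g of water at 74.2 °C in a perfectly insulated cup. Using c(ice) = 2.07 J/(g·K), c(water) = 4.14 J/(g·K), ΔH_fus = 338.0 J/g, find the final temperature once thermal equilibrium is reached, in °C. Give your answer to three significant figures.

T_f = 57.8 °C

Heat to bring ice to 0 °C and melt it: q₁ = 33.9×2.07×7.8 + 33.9×338.0 = 12006 J
Heat the water can supply cooling to 0 °C: 295.9×4.14×74.2 = 90896.9 J > q₁, so all ice melts.
Energy balance: 295.9×4.14×(74.2 − T) = 12006 + 33.9×4.14×(T − 0)
1225.026(74.2 − T) = 12006 + 140.346 T
90896.9 − 12006 = 1365.372 T
T = 78890.9 / 1365.372 = 57.78 °C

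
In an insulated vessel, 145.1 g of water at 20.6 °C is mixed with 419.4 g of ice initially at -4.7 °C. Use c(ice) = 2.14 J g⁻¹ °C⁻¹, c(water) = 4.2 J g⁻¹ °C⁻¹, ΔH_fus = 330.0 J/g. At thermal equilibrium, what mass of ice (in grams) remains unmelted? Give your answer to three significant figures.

m_ice remaining = 394 g

Heat to warm all ice to 0 °C: 419.4×2.14×4.7 = 4218.3 J
Heat released by water cooling to 0 °C: 145.1×4.2×20.6 = 12554 J
12554 J < 4218.3 + 419.4×330.0 = 142620.3 J, so not all ice melts; final T = 0 °C.
Heat left for melting: 12554 − 4218.3 = 8335.7 J
Mass melted = 8335.7 / 330.0 = 25.26 g
Ice remaining = 419.4 − 25.26 = 394.14 g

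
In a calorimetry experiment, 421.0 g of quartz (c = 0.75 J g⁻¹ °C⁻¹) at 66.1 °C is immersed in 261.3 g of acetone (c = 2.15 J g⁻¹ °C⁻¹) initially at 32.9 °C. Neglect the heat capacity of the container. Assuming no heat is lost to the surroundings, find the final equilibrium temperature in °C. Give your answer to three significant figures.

T_f = 44.8 °C

Heat lost by quartz = heat gained by acetone.
(421.0)(0.75)(66.1 − T) = (261.3)(2.15)(T − 32.9)
315.75 (66.1 − T) = 561.795 (T − 32.9)
20871 − 315.75 T = 561.795 T − 18483
39354 = 877.545 T
T = 44.846 °C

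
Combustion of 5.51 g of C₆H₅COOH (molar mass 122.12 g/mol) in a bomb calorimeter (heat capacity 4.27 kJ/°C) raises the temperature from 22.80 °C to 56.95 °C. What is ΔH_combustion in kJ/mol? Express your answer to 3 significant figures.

ΔT = 56.95 − 22.80 = 34.15 °C
q_cal = C_cal × ΔT = 4.27 × 34.15 = 145.8205 kJ
n = 5.51 / 122.12 = 0.04512 mol
q_rxn = −q_cal = -145.8205 kJ
ΔH = -145.8205 / 0.04512 = -3232 kJ/mol

ΔH = -3230 kJ/mol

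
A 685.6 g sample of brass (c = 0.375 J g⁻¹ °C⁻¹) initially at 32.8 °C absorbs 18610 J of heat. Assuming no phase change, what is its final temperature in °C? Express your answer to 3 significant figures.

ΔT = q / (m c) = 18610 / (685.6 × 0.375) = 72.38 °C
T_f = 32.8 + 72.38 = 105.18 °C

T_f = 105 °C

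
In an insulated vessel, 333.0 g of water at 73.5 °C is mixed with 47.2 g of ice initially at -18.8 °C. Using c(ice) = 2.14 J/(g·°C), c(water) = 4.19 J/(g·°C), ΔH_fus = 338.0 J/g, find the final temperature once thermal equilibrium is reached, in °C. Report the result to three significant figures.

Heat to bring ice to 0 °C and melt it: q₁ = 47.2×2.14×18.8 + 47.2×338.0 = 17853 J
Heat the water can supply cooling to 0 °C: 333.0×4.19×73.5 = 102552 J > q₁, so all ice melts.
Energy balance: 333.0×4.19×(73.5 − T) = 17853 + 47.2×4.19×(T − 0)
1395.27(73.5 − T) = 17853 + 197.768 T
102552 − 17853 = 1593.038 T
T = 84699 / 1593.038 = 53.17 °C

T_f = 53.2 °C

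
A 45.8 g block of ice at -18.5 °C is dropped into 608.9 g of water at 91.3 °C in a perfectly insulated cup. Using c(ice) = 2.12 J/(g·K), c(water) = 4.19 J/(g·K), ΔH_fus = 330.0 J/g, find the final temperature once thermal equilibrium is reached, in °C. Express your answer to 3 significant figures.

Heat to bring ice to 0 °C and melt it: q₁ = 45.8×2.12×18.5 + 45.8×330.0 = 16910 J
Heat the water can supply cooling to 0 °C: 608.9×4.19×91.3 = 232933 J > q₁, so all ice melts.
Energy balance: 608.9×4.19×(91.3 − T) = 16910 + 45.8×4.19×(T − 0)
2551.291(91.3 − T) = 16910 + 191.902 T
232933 − 16910 = 2743.193 T
T = 216023 / 2743.193 = 78.749 °C

T_f = 78.7 °C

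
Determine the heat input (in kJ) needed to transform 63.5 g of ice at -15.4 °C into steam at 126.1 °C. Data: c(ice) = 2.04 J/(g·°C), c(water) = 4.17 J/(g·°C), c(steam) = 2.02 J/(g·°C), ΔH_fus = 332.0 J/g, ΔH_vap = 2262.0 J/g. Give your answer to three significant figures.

q = 197 kJ

q1 (heat ice -15.4→0.0 °C): 63.5 × 2.04 × 15.4 = 1995 J
q2 (melt at 0 °C): 63.5 × 332.0 = 21082 J
q3 (heat water 0.0→100.0 °C): 63.5 × 4.17 × 100.0 = 26480 J
q4 (vaporize at 100 °C): 63.5 × 2262.0 = 143637 J
q5 (heat steam 100.0→126.1 °C): 63.5 × 2.02 × 26.1 = 3348 J
Total: 1995 + 21082 + 26480 + 143637 + 3348 = 196542 J = 197 kJ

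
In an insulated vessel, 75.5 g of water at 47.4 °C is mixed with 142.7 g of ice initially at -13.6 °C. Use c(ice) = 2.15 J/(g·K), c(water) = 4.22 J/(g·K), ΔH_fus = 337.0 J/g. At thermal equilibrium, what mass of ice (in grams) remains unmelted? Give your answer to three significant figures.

Heat to warm all ice to 0 °C: 142.7×2.15×13.6 = 4172.5 J
Heat released by water cooling to 0 °C: 75.5×4.22×47.4 = 15102 J
15102 J < 4172.5 + 142.7×337.0 = 52262.4 J, so not all ice melts; final T = 0 °C.
Heat left for melting: 15102 − 4172.5 = 10929.5 J
Mass melted = 10929.5 / 337.0 = 32.43 g
Ice remaining = 142.7 − 32.43 = 110.27 g

m_ice remaining = 110 g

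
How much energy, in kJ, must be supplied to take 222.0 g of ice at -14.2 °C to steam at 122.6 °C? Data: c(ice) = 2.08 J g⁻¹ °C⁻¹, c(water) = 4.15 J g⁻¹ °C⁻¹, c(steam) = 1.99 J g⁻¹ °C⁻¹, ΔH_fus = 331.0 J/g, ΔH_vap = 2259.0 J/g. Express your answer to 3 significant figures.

q1 (heat ice -14.2→0.0 °C): 222.0 × 2.08 × 14.2 = 6557 J
q2 (melt at 0 °C): 222.0 × 331.0 = 73482 J
q3 (heat water 0.0→100.0 °C): 222.0 × 4.15 × 100.0 = 92130 J
q4 (vaporize at 100 °C): 222.0 × 2259.0 = 501498 J
q5 (heat steam 100.0→122.6 °C): 222.0 × 1.99 × 22.6 = 9984 J
Total: 6557 + 73482 + 92130 + 501498 + 9984 = 683651 J = 684 kJ

q = 684 kJ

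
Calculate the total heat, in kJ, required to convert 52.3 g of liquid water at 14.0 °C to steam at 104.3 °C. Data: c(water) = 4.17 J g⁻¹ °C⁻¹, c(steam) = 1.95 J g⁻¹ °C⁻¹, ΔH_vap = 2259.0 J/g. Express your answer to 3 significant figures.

q = 137 kJ

q1 (heat water 14.0→100.0 °C): 52.3 × 4.17 × 86.0 = 18756 J
q2 (vaporize at 100 °C): 52.3 × 2259.0 = 118146 J
q3 (heat steam 100.0→104.3 °C): 52.3 × 1.95 × 4.3 = 439 J
Total: 18756 + 118146 + 439 = 137341 J = 137 kJ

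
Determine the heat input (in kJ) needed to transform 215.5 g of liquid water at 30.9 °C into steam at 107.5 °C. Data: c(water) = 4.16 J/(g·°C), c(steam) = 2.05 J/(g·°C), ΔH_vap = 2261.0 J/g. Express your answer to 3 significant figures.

q1 (heat water 30.9→100.0 °C): 215.5 × 4.16 × 69.1 = 61947 J
q2 (vaporize at 100 °C): 215.5 × 2261.0 = 487246 J
q3 (heat steam 100.0→107.5 °C): 215.5 × 2.05 × 7.5 = 3313 J
Total: 61947 + 487246 + 3313 = 552506 J = 553 kJ

q = 553 kJ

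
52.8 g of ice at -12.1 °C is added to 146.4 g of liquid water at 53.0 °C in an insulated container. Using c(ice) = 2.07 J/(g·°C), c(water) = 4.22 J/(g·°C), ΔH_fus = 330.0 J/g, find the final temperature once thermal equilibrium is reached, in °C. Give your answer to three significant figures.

T_f = 16.7 °C

Heat to bring ice to 0 °C and melt it: q₁ = 52.8×2.07×12.1 + 52.8×330.0 = 18746 J
Heat the water can supply cooling to 0 °C: 146.4×4.22×53.0 = 32743.8 J > q₁, so all ice melts.
Energy balance: 146.4×4.22×(53.0 − T) = 18746 + 52.8×4.22×(T − 0)
617.808(53.0 − T) = 18746 + 222.816 T
32743.8 − 18746 = 840.624 T
T = 13997.8 / 840.624 = 16.65 °C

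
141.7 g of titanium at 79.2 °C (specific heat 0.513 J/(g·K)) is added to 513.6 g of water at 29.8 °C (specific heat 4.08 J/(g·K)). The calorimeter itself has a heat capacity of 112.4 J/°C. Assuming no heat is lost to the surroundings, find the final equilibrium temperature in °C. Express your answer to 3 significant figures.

Heat lost by titanium = heat gained by water + calorimeter.
(141.7)(0.513)(79.2 − T) = [(513.6)(4.08) + 112.4](T − 29.8)
72.6921 (79.2 − T) = 2207.888 (T − 29.8)
5757.2 − 72.6921 T = 2207.888 T − 65795
71552.2 = 2280.5801 T
T = 31.37 °C

T_f = 31.4 °C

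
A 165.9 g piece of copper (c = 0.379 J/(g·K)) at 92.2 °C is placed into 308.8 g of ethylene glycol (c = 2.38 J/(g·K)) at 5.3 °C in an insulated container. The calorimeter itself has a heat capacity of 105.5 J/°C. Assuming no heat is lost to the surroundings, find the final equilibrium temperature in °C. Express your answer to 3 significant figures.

T_f = 11.3 °C

Heat lost by copper = heat gained by ethylene glycol + calorimeter.
(165.9)(0.379)(92.2 − T) = [(308.8)(2.38) + 105.5](T − 5.3)
62.8761 (92.2 − T) = 840.444 (T − 5.3)
5797.2 − 62.8761 T = 840.444 T − 4454.4
10251.6 = 903.3201 T
T = 11.349 °C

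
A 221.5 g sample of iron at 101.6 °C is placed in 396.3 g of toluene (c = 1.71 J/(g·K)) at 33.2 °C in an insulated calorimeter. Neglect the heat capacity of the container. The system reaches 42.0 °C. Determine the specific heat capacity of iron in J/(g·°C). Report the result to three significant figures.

c = 0.452 J/(g·°C)

q_gained = (396.3 × 1.71) × (42.0 − 33.2) = 5964 J
q_lost = 221.5 × c × (101.6 − 42.0) = 13201.4 c
Set equal: c = 5964 / 13201.4 = 0.452 J/(g·°C)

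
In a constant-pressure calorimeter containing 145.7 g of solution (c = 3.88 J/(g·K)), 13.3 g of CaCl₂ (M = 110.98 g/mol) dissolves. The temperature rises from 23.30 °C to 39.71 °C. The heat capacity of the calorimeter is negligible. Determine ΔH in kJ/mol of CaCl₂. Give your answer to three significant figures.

|ΔT| = |39.71 − 23.30| = 16.41 °C
|q_surr| = (145.7 × 3.88) × 16.41 = 565.316 × 16.41 = 9277 J
n(CaCl₂) = 13.3 / 110.98 = 0.1198 mol
Temperature rose, so q_rxn = −|q_surr| = -9.277 kJ
ΔH = q_rxn / n = -77.44 kJ/mol

ΔH = -77.4 kJ/mol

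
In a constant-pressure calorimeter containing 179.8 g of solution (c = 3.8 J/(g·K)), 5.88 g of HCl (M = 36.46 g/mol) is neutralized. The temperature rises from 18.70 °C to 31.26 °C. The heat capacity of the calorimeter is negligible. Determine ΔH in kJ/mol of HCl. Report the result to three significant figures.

|ΔT| = |31.26 − 18.70| = 12.56 °C
|q_surr| = (179.8 × 3.8) × 12.56 = 683.24 × 12.56 = 8581 J
n(HCl) = 5.88 / 36.46 = 0.1613 mol
Temperature rose, so q_rxn = −|q_surr| = -8.581 kJ
ΔH = q_rxn / n = -53.20 kJ/mol

ΔH = -53.2 kJ/mol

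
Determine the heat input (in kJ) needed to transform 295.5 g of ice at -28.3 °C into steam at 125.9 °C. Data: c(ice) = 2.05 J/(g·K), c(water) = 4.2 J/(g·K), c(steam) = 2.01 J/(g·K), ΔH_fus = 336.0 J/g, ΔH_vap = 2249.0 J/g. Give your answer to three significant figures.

q = 921 kJ

q1 (heat ice -28.3→0.0 °C): 295.5 × 2.05 × 28.3 = 17143 J
q2 (melt at 0 °C): 295.5 × 336.0 = 99288 J
q3 (heat water 0.0→100.0 °C): 295.5 × 4.2 × 100.0 = 124110 J
q4 (vaporize at 100 °C): 295.5 × 2249.0 = 664580 J
q5 (heat steam 100.0→125.9 °C): 295.5 × 2.01 × 25.9 = 15383 J
Total: 17143 + 99288 + 124110 + 664580 + 15383 = 920504 J = 921 kJ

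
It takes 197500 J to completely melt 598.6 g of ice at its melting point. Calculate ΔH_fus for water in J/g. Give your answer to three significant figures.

ΔH_fus = 330 J/g

ΔH_fus = q / m = 197500 / 598.6 = 330 J/g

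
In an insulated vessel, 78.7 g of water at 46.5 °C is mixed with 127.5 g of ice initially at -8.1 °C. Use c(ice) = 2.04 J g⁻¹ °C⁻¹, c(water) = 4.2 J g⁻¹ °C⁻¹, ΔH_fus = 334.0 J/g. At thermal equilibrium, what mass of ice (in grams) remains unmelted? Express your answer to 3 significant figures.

Heat to warm all ice to 0 °C: 127.5×2.04×8.1 = 2106.8 J
Heat released by water cooling to 0 °C: 78.7×4.2×46.5 = 15370 J
15370 J < 2106.8 + 127.5×334.0 = 44691.8 J, so not all ice melts; final T = 0 °C.
Heat left for melting: 15370 − 2106.8 = 13263.2 J
Mass melted = 13263.2 / 334.0 = 39.71 g
Ice remaining = 127.5 − 39.71 = 87.79 g

m_ice remaining = 87.8 g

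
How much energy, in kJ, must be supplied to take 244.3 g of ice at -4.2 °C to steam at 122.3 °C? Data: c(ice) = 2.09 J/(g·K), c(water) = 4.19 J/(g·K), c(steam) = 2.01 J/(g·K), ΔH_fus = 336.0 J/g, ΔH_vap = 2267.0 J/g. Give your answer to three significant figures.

q1 (heat ice -4.2→0.0 °C): 244.3 × 2.09 × 4.2 = 2144 J
q2 (melt at 0 °C): 244.3 × 336.0 = 82085 J
q3 (heat water 0.0→100.0 °C): 244.3 × 4.19 × 100.0 = 102362 J
q4 (vaporize at 100 °C): 244.3 × 2267.0 = 553828 J
q5 (heat steam 100.0→122.3 °C): 244.3 × 2.01 × 22.3 = 10950 J
Total: 2144 + 82085 + 102362 + 553828 + 10950 = 751369 J = 751 kJ

q = 751 kJ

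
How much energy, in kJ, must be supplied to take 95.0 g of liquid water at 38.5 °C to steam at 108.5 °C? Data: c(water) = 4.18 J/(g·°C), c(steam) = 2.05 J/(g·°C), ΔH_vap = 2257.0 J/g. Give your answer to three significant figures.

q1 (heat water 38.5→100.0 °C): 95.0 × 4.18 × 61.5 = 24422 J
q2 (vaporize at 100 °C): 95.0 × 2257.0 = 214415 J
q3 (heat steam 100.0→108.5 °C): 95.0 × 2.05 × 8.5 = 1655 J
Total: 24422 + 214415 + 1655 = 240492 J = 240 kJ

q = 240 kJ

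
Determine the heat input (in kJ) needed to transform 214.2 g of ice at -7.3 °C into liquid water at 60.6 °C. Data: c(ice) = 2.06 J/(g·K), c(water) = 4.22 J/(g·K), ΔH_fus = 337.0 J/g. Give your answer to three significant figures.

q1 (heat ice -7.3→0.0 °C): 214.2 × 2.06 × 7.3 = 3221 J
q2 (melt at 0 °C): 214.2 × 337.0 = 72185 J
q3 (heat water 0.0→60.6 °C): 214.2 × 4.22 × 60.6 = 54778 J
Total: 3221 + 72185 + 54778 = 130184 J = 130 kJ

q = 130 kJ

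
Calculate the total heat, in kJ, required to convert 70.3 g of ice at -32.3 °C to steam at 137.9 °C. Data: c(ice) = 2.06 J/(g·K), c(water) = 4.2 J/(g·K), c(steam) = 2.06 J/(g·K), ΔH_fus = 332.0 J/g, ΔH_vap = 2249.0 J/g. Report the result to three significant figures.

q1 (heat ice -32.3→0.0 °C): 70.3 × 2.06 × 32.3 = 4678 J
q2 (melt at 0 °C): 70.3 × 332.0 = 23340 J
q3 (heat water 0.0→100.0 °C): 70.3 × 4.2 × 100.0 = 29526 J
q4 (vaporize at 100 °C): 70.3 × 2249.0 = 158105 J
q5 (heat steam 100.0→137.9 °C): 70.3 × 2.06 × 37.9 = 5489 J
Total: 4678 + 23340 + 29526 + 158105 + 5489 = 221138 J = 221 kJ

q = 221 kJ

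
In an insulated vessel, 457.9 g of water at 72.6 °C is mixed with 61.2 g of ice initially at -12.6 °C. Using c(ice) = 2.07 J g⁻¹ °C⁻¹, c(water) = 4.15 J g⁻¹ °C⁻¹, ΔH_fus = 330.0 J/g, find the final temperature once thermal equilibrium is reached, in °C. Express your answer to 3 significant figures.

Heat to bring ice to 0 °C and melt it: q₁ = 61.2×2.07×12.6 + 61.2×330.0 = 21792 J
Heat the water can supply cooling to 0 °C: 457.9×4.15×72.6 = 137961 J > q₁, so all ice melts.
Energy balance: 457.9×4.15×(72.6 − T) = 21792 + 61.2×4.15×(T − 0)
1900.285(72.6 − T) = 21792 + 253.98 T
137961 − 21792 = 2154.265 T
T = 116169 / 2154.265 = 53.93 °C

T_f = 53.9 °C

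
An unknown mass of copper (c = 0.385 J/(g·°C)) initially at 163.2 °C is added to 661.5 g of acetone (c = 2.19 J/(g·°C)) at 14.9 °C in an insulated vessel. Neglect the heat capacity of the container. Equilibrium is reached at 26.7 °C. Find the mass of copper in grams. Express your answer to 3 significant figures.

q_gained = (661.5 × 2.19) × (26.7 − 14.9) = 17090 J
q_lost = m × 0.385 × (163.2 − 26.7) = 52.5525 m
m = 17090 / 52.5525 = 325 g

m = 325 g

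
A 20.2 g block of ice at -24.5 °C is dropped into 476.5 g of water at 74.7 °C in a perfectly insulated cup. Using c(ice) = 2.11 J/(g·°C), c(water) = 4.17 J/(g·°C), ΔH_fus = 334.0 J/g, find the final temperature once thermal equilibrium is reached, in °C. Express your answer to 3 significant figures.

Heat to bring ice to 0 °C and melt it: q₁ = 20.2×2.11×24.5 + 20.2×334.0 = 7791.0 J
Heat the water can supply cooling to 0 °C: 476.5×4.17×74.7 = 148429 J > q₁, so all ice melts.
Energy balance: 476.5×4.17×(74.7 − T) = 7791.0 + 20.2×4.17×(T − 0)
1987.005(74.7 − T) = 7791.0 + 84.234 T
148429 − 7791.0 = 2071.239 T
T = 140638.0 / 2071.239 = 67.90 °C

T_f = 67.9 °C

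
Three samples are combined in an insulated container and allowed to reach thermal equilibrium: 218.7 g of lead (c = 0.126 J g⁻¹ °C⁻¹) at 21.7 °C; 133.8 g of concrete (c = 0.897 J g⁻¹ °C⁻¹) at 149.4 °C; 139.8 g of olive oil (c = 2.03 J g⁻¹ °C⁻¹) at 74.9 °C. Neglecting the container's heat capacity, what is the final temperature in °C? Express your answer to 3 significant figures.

T_f = 92.2 °C

Σ mᵢcᵢ(T − Tᵢ) = 0  ⇒  T = Σ mᵢcᵢTᵢ / Σ mᵢcᵢ
Σ mᵢcᵢ = 218.7×0.126 + 133.8×0.897 + 139.8×2.03 = 431.3688
Σ mᵢcᵢTᵢ = 27.5562×21.7 + 120.0186×149.4 + 283.794×74.9 = 39785
T = 39785 / 431.3688 = 92.23 °C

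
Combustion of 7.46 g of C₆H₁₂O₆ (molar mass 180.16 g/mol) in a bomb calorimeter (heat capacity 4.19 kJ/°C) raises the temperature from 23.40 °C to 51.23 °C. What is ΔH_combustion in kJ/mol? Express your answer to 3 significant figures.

ΔT = 51.23 − 23.40 = 27.83 °C
q_cal = C_cal × ΔT = 4.19 × 27.83 = 116.6077 kJ
n = 7.46 / 180.16 = 0.04141 mol
q_rxn = −q_cal = -116.6077 kJ
ΔH = -116.6077 / 0.04141 = -2816 kJ/mol

ΔH = -2820 kJ/mol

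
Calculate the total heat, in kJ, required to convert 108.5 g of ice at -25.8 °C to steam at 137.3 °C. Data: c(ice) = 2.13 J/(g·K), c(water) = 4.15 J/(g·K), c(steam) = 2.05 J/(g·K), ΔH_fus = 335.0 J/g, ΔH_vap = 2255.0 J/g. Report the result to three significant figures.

q1 (heat ice -25.8→0.0 °C): 108.5 × 2.13 × 25.8 = 5963 J
q2 (melt at 0 °C): 108.5 × 335.0 = 36348 J
q3 (heat water 0.0→100.0 °C): 108.5 × 4.15 × 100.0 = 45028 J
q4 (vaporize at 100 °C): 108.5 × 2255.0 = 244668 J
q5 (heat steam 100.0→137.3 °C): 108.5 × 2.05 × 37.3 = 8296 J
Total: 5963 + 36348 + 45028 + 244668 + 8296 = 340303 J = 340 kJ

q = 340 kJ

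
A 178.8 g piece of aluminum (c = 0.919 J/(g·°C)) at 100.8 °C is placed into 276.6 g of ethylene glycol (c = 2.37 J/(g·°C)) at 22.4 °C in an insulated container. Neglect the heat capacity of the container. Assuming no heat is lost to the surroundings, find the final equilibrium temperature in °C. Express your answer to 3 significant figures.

Heat lost by aluminum = heat gained by ethylene glycol.
(178.8)(0.919)(100.8 − T) = (276.6)(2.37)(T − 22.4)
164.3172 (100.8 − T) = 655.542 (T − 22.4)
16563 − 164.3172 T = 655.542 T − 14684
31247 = 819.8592 T
T = 38.11 °C

T_f = 38.1 °C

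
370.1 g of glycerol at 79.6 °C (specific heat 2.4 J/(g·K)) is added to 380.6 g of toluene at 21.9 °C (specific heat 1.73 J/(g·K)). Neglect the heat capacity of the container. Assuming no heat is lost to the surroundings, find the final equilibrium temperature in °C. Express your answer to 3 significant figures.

T_f = 55.0 °C

Heat lost by glycerol = heat gained by toluene.
(370.1)(2.4)(79.6 − T) = (380.6)(1.73)(T − 21.9)
888.24 (79.6 − T) = 658.438 (T − 21.9)
70704 − 888.24 T = 658.438 T − 14420
85124 = 1546.678 T
T = 55.04 °C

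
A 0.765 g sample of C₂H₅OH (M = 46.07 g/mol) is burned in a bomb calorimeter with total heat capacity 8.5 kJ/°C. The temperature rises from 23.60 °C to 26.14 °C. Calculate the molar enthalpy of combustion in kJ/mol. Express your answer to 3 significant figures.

ΔT = 26.14 − 23.60 = 2.54 °C
q_cal = C_cal × ΔT = 8.5 × 2.54 = 21.59 kJ
n = 0.765 / 46.07 = 0.01661 mol
q_rxn = −q_cal = -21.59 kJ
ΔH = -21.59 / 0.01661 = -1300 kJ/mol

ΔH = -1300 kJ/mol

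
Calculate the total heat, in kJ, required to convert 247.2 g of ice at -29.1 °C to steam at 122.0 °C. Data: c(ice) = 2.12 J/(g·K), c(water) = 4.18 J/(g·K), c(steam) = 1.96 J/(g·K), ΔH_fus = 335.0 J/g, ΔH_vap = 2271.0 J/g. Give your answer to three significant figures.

q1 (heat ice -29.1→0.0 °C): 247.2 × 2.12 × 29.1 = 15250 J
q2 (melt at 0 °C): 247.2 × 335.0 = 82812 J
q3 (heat water 0.0→100.0 °C): 247.2 × 4.18 × 100.0 = 103330 J
q4 (vaporize at 100 °C): 247.2 × 2271.0 = 561391 J
q5 (heat steam 100.0→122.0 °C): 247.2 × 1.96 × 22.0 = 10659 J
Total: 15250 + 82812 + 103330 + 561391 + 10659 = 773442 J = 773 kJ

q = 773 kJ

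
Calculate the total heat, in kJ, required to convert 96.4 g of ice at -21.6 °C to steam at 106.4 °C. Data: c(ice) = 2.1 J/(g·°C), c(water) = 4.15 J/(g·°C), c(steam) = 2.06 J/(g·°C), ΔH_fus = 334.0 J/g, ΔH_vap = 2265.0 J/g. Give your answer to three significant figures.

q = 296 kJ

q1 (heat ice -21.6→0.0 °C): 96.4 × 2.1 × 21.6 = 4373 J
q2 (melt at 0 °C): 96.4 × 334.0 = 32198 J
q3 (heat water 0.0→100.0 °C): 96.4 × 4.15 × 100.0 = 40006 J
q4 (vaporize at 100 °C): 96.4 × 2265.0 = 218346 J
q5 (heat steam 100.0→106.4 °C): 96.4 × 2.06 × 6.4 = 1271 J
Total: 4373 + 32198 + 40006 + 218346 + 1271 = 296194 J = 296 kJ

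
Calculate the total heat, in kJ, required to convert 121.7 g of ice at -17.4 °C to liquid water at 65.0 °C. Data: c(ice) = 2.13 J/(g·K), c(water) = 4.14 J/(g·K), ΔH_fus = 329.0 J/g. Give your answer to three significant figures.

q1 (heat ice -17.4→0.0 °C): 121.7 × 2.13 × 17.4 = 4510 J
q2 (melt at 0 °C): 121.7 × 329.0 = 40039 J
q3 (heat water 0.0→65.0 °C): 121.7 × 4.14 × 65.0 = 32749 J
Total: 4510 + 40039 + 32749 = 77298 J = 77.3 kJ

q = 77.3 kJ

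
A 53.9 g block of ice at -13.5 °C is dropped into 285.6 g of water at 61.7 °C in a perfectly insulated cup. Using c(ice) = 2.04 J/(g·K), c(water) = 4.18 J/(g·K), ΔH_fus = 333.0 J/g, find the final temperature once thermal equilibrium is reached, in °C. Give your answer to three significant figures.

T_f = 38.2 °C

Heat to bring ice to 0 °C and melt it: q₁ = 53.9×2.04×13.5 + 53.9×333.0 = 19433 J
Heat the water can supply cooling to 0 °C: 285.6×4.18×61.7 = 73658.0 J > q₁, so all ice melts.
Energy balance: 285.6×4.18×(61.7 − T) = 19433 + 53.9×4.18×(T − 0)
1193.808(61.7 − T) = 19433 + 225.302 T
73658.0 − 19433 = 1419.110 T
T = 54225.0 / 1419.110 = 38.21 °C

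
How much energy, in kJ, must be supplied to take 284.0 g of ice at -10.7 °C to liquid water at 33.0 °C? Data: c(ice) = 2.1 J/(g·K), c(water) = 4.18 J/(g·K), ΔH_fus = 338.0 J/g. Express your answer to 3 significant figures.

q1 (heat ice -10.7→0.0 °C): 284.0 × 2.1 × 10.7 = 6381 J
q2 (melt at 0 °C): 284.0 × 338.0 = 95992 J
q3 (heat water 0.0→33.0 °C): 284.0 × 4.18 × 33.0 = 39175 J
Total: 6381 + 95992 + 39175 = 141548 J = 142 kJ

q = 142 kJ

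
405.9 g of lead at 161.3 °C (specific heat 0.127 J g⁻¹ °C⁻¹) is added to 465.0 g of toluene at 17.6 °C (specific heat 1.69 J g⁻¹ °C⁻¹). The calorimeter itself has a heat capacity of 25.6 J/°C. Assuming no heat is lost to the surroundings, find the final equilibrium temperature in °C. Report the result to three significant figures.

T_f = 26.2 °C

Heat lost by lead = heat gained by toluene + calorimeter.
(405.9)(0.127)(161.3 − T) = [(465.0)(1.69) + 25.6](T − 17.6)
51.5493 (161.3 − T) = 811.45 (T − 17.6)
8314.9 − 51.5493 T = 811.45 T − 14282
22596.9 = 862.9993 T
T = 26.18 °C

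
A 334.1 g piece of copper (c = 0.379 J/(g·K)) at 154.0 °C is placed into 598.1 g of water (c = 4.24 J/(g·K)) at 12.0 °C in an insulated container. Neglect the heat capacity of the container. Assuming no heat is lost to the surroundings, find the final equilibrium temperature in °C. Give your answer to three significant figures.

Heat lost by copper = heat gained by water.
(334.1)(0.379)(154.0 − T) = (598.1)(4.24)(T − 12.0)
126.6239 (154.0 − T) = 2535.944 (T − 12.0)
19500 − 126.6239 T = 2535.944 T − 30431
49931 = 2662.5679 T
T = 18.75 °C

T_f = 18.8 °C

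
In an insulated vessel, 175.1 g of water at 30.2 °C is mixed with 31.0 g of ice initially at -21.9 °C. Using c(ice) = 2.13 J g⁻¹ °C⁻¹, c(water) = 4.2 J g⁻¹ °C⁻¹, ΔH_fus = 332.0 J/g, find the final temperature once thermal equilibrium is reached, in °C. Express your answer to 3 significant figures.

T_f = 12.1 °C

Heat to bring ice to 0 °C and melt it: q₁ = 31.0×2.13×21.9 + 31.0×332.0 = 11738 J
Heat the water can supply cooling to 0 °C: 175.1×4.2×30.2 = 22209.7 J > q₁, so all ice melts.
Energy balance: 175.1×4.2×(30.2 − T) = 11738 + 31.0×4.2×(T − 0)
735.42(30.2 − T) = 11738 + 130.2 T
22209.7 − 11738 = 865.62 T
T = 10471.7 / 865.62 = 12.10 °C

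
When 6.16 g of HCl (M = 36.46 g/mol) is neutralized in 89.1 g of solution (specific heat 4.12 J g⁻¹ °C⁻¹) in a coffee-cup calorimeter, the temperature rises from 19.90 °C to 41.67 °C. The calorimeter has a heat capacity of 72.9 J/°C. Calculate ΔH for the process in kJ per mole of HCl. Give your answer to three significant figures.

|ΔT| = |41.67 − 19.90| = 21.77 °C
|q_surr| = (89.1 × 4.12 + 72.9) × 21.77 = 439.992 × 21.77 = 9579 J
n(HCl) = 6.16 / 36.46 = 0.1690 mol
Temperature rose, so q_rxn = −|q_surr| = -9.579 kJ
ΔH = q_rxn / n = -56.68 kJ/mol

ΔH = -56.7 kJ/mol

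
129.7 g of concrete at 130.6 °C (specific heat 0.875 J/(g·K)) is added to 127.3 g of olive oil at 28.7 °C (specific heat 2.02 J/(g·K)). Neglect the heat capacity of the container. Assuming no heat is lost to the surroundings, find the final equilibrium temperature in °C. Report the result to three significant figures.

Heat lost by concrete = heat gained by olive oil.
(129.7)(0.875)(130.6 − T) = (127.3)(2.02)(T − 28.7)
113.4875 (130.6 − T) = 257.146 (T − 28.7)
14821 − 113.4875 T = 257.146 T − 7380.1
22201.1 = 370.6335 T
T = 59.90 °C

T_f = 59.9 °C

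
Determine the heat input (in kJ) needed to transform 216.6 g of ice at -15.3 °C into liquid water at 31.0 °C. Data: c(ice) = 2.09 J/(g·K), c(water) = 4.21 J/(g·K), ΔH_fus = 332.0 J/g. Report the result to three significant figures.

q1 (heat ice -15.3→0.0 °C): 216.6 × 2.09 × 15.3 = 6926 J
q2 (melt at 0 °C): 216.6 × 332.0 = 71911 J
q3 (heat water 0.0→31.0 °C): 216.6 × 4.21 × 31.0 = 28268 J
Total: 6926 + 71911 + 28268 = 107105 J = 107 kJ

q = 107 kJ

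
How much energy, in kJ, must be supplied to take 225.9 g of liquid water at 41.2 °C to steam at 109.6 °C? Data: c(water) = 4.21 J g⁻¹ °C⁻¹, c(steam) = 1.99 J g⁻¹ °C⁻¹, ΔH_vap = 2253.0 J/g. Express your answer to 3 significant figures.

q = 569 kJ

q1 (heat water 41.2→100.0 °C): 225.9 × 4.21 × 58.8 = 55921 J
q2 (vaporize at 100 °C): 225.9 × 2253.0 = 508953 J
q3 (heat steam 100.0→109.6 °C): 225.9 × 1.99 × 9.6 = 4316 J
Total: 55921 + 508953 + 4316 = 569190 J = 569 kJ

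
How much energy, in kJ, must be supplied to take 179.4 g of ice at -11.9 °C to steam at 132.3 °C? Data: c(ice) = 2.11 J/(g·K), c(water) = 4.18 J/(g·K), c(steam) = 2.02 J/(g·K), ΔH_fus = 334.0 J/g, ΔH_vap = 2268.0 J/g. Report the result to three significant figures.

q1 (heat ice -11.9→0.0 °C): 179.4 × 2.11 × 11.9 = 4505 J
q2 (melt at 0 °C): 179.4 × 334.0 = 59920 J
q3 (heat water 0.0→100.0 °C): 179.4 × 4.18 × 100.0 = 74989 J
q4 (vaporize at 100 °C): 179.4 × 2268.0 = 406879 J
q5 (heat steam 100.0→132.3 °C): 179.4 × 2.02 × 32.3 = 11705 J
Total: 4505 + 59920 + 74989 + 406879 + 11705 = 557998 J = 558 kJ

q = 558 kJ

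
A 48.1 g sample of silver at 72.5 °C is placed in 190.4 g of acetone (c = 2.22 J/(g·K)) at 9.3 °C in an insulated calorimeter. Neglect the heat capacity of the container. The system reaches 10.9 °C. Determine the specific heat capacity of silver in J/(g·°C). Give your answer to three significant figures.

q_gained = (190.4 × 2.22) × (10.9 − 9.3) = 676.3 J
q_lost = 48.1 × c × (72.5 − 10.9) = 2962.96 c
Set equal: c = 676.3 / 2962.96 = 0.228 J/(g·°C)

c = 0.228 J/(g·°C)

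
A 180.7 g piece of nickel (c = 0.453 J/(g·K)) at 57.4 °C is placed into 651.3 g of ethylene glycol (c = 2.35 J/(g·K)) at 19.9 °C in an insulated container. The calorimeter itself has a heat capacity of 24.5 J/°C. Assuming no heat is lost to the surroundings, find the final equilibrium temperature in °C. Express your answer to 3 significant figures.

Heat lost by nickel = heat gained by ethylene glycol + calorimeter.
(180.7)(0.453)(57.4 − T) = [(651.3)(2.35) + 24.5](T − 19.9)
81.8571 (57.4 − T) = 1555.055 (T − 19.9)
4698.6 − 81.8571 T = 1555.055 T − 30946
35644.6 = 1636.9121 T
T = 21.78 °C

T_f = 21.8 °C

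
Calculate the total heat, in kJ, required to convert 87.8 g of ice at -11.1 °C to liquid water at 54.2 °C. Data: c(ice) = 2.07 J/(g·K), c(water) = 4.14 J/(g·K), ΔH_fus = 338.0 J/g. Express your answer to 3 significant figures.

q1 (heat ice -11.1→0.0 °C): 87.8 × 2.07 × 11.1 = 2017 J
q2 (melt at 0 °C): 87.8 × 338.0 = 29676 J
q3 (heat water 0.0→54.2 °C): 87.8 × 4.14 × 54.2 = 19701 J
Total: 2017 + 29676 + 19701 = 51394 J = 51.4 kJ

q = 51.4 kJ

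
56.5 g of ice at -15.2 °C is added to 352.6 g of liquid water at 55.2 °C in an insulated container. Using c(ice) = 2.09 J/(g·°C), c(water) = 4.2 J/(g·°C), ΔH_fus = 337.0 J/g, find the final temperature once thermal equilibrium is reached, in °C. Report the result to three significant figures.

T_f = 35.5 °C

Heat to bring ice to 0 °C and melt it: q₁ = 56.5×2.09×15.2 + 56.5×337.0 = 20835 J
Heat the water can supply cooling to 0 °C: 352.6×4.2×55.2 = 81746.8 J > q₁, so all ice melts.
Energy balance: 352.6×4.2×(55.2 − T) = 20835 + 56.5×4.2×(T − 0)
1480.92(55.2 − T) = 20835 + 237.3 T
81746.8 − 20835 = 1718.22 T
T = 60911.8 / 1718.22 = 35.45 °C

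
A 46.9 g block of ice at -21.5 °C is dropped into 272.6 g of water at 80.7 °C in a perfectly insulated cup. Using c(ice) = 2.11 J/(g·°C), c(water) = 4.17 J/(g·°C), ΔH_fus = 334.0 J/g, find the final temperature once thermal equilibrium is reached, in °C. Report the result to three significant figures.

Heat to bring ice to 0 °C and melt it: q₁ = 46.9×2.11×21.5 + 46.9×334.0 = 17792 J
Heat the water can supply cooling to 0 °C: 272.6×4.17×80.7 = 91735.1 J > q₁, so all ice melts.
Energy balance: 272.6×4.17×(80.7 − T) = 17792 + 46.9×4.17×(T − 0)
1136.742(80.7 − T) = 17792 + 195.573 T
91735.1 − 17792 = 1332.315 T
T = 73943.1 / 1332.315 = 55.50 °C

T_f = 55.5 °C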